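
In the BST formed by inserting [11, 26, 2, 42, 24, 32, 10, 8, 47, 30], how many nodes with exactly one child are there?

Tree built from: [11, 26, 2, 42, 24, 32, 10, 8, 47, 30]
Tree (level-order array): [11, 2, 26, None, 10, 24, 42, 8, None, None, None, 32, 47, None, None, 30]
Rule: These are nodes with exactly 1 non-null child.
Per-node child counts:
  node 11: 2 child(ren)
  node 2: 1 child(ren)
  node 10: 1 child(ren)
  node 8: 0 child(ren)
  node 26: 2 child(ren)
  node 24: 0 child(ren)
  node 42: 2 child(ren)
  node 32: 1 child(ren)
  node 30: 0 child(ren)
  node 47: 0 child(ren)
Matching nodes: [2, 10, 32]
Count of nodes with exactly one child: 3


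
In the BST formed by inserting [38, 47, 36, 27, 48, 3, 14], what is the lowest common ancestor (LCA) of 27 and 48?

Tree insertion order: [38, 47, 36, 27, 48, 3, 14]
Tree (level-order array): [38, 36, 47, 27, None, None, 48, 3, None, None, None, None, 14]
In a BST, the LCA of p=27, q=48 is the first node v on the
root-to-leaf path with p <= v <= q (go left if both < v, right if both > v).
Walk from root:
  at 38: 27 <= 38 <= 48, this is the LCA
LCA = 38


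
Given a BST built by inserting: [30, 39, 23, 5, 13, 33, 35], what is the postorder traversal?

Tree insertion order: [30, 39, 23, 5, 13, 33, 35]
Tree (level-order array): [30, 23, 39, 5, None, 33, None, None, 13, None, 35]
Postorder traversal: [13, 5, 23, 35, 33, 39, 30]


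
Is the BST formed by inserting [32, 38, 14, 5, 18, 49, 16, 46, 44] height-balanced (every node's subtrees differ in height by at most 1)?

Tree (level-order array): [32, 14, 38, 5, 18, None, 49, None, None, 16, None, 46, None, None, None, 44]
Definition: a tree is height-balanced if, at every node, |h(left) - h(right)| <= 1 (empty subtree has height -1).
Bottom-up per-node check:
  node 5: h_left=-1, h_right=-1, diff=0 [OK], height=0
  node 16: h_left=-1, h_right=-1, diff=0 [OK], height=0
  node 18: h_left=0, h_right=-1, diff=1 [OK], height=1
  node 14: h_left=0, h_right=1, diff=1 [OK], height=2
  node 44: h_left=-1, h_right=-1, diff=0 [OK], height=0
  node 46: h_left=0, h_right=-1, diff=1 [OK], height=1
  node 49: h_left=1, h_right=-1, diff=2 [FAIL (|1--1|=2 > 1)], height=2
  node 38: h_left=-1, h_right=2, diff=3 [FAIL (|-1-2|=3 > 1)], height=3
  node 32: h_left=2, h_right=3, diff=1 [OK], height=4
Node 49 violates the condition: |1 - -1| = 2 > 1.
Result: Not balanced


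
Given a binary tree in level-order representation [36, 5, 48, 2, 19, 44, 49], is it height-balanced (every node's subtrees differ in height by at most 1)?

Tree (level-order array): [36, 5, 48, 2, 19, 44, 49]
Definition: a tree is height-balanced if, at every node, |h(left) - h(right)| <= 1 (empty subtree has height -1).
Bottom-up per-node check:
  node 2: h_left=-1, h_right=-1, diff=0 [OK], height=0
  node 19: h_left=-1, h_right=-1, diff=0 [OK], height=0
  node 5: h_left=0, h_right=0, diff=0 [OK], height=1
  node 44: h_left=-1, h_right=-1, diff=0 [OK], height=0
  node 49: h_left=-1, h_right=-1, diff=0 [OK], height=0
  node 48: h_left=0, h_right=0, diff=0 [OK], height=1
  node 36: h_left=1, h_right=1, diff=0 [OK], height=2
All nodes satisfy the balance condition.
Result: Balanced


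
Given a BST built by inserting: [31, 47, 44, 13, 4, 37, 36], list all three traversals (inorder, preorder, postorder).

Tree insertion order: [31, 47, 44, 13, 4, 37, 36]
Tree (level-order array): [31, 13, 47, 4, None, 44, None, None, None, 37, None, 36]
Inorder (L, root, R): [4, 13, 31, 36, 37, 44, 47]
Preorder (root, L, R): [31, 13, 4, 47, 44, 37, 36]
Postorder (L, R, root): [4, 13, 36, 37, 44, 47, 31]


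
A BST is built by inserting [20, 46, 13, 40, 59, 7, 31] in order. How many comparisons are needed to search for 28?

Search path for 28: 20 -> 46 -> 40 -> 31
Found: False
Comparisons: 4


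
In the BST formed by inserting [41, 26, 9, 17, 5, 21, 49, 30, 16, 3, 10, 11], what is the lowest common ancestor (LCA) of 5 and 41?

Tree insertion order: [41, 26, 9, 17, 5, 21, 49, 30, 16, 3, 10, 11]
Tree (level-order array): [41, 26, 49, 9, 30, None, None, 5, 17, None, None, 3, None, 16, 21, None, None, 10, None, None, None, None, 11]
In a BST, the LCA of p=5, q=41 is the first node v on the
root-to-leaf path with p <= v <= q (go left if both < v, right if both > v).
Walk from root:
  at 41: 5 <= 41 <= 41, this is the LCA
LCA = 41


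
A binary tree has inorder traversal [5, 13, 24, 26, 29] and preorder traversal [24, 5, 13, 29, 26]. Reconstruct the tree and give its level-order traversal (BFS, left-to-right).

Inorder:  [5, 13, 24, 26, 29]
Preorder: [24, 5, 13, 29, 26]
Algorithm: preorder visits root first, so consume preorder in order;
for each root, split the current inorder slice at that value into
left-subtree inorder and right-subtree inorder, then recurse.
Recursive splits:
  root=24; inorder splits into left=[5, 13], right=[26, 29]
  root=5; inorder splits into left=[], right=[13]
  root=13; inorder splits into left=[], right=[]
  root=29; inorder splits into left=[26], right=[]
  root=26; inorder splits into left=[], right=[]
Reconstructed level-order: [24, 5, 29, 13, 26]


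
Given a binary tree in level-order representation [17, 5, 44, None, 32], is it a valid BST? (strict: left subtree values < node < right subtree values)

Level-order array: [17, 5, 44, None, 32]
Validate using subtree bounds (lo, hi): at each node, require lo < value < hi,
then recurse left with hi=value and right with lo=value.
Preorder trace (stopping at first violation):
  at node 17 with bounds (-inf, +inf): OK
  at node 5 with bounds (-inf, 17): OK
  at node 32 with bounds (5, 17): VIOLATION
Node 32 violates its bound: not (5 < 32 < 17).
Result: Not a valid BST


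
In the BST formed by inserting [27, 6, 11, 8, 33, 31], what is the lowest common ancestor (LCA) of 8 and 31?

Tree insertion order: [27, 6, 11, 8, 33, 31]
Tree (level-order array): [27, 6, 33, None, 11, 31, None, 8]
In a BST, the LCA of p=8, q=31 is the first node v on the
root-to-leaf path with p <= v <= q (go left if both < v, right if both > v).
Walk from root:
  at 27: 8 <= 27 <= 31, this is the LCA
LCA = 27


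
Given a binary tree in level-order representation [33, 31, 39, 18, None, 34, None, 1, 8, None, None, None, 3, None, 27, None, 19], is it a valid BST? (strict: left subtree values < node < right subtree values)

Level-order array: [33, 31, 39, 18, None, 34, None, 1, 8, None, None, None, 3, None, 27, None, 19]
Validate using subtree bounds (lo, hi): at each node, require lo < value < hi,
then recurse left with hi=value and right with lo=value.
Preorder trace (stopping at first violation):
  at node 33 with bounds (-inf, +inf): OK
  at node 31 with bounds (-inf, 33): OK
  at node 18 with bounds (-inf, 31): OK
  at node 1 with bounds (-inf, 18): OK
  at node 3 with bounds (1, 18): OK
  at node 19 with bounds (3, 18): VIOLATION
Node 19 violates its bound: not (3 < 19 < 18).
Result: Not a valid BST


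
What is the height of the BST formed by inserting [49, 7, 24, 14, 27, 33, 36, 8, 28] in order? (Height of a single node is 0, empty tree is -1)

Insertion order: [49, 7, 24, 14, 27, 33, 36, 8, 28]
Tree (level-order array): [49, 7, None, None, 24, 14, 27, 8, None, None, 33, None, None, 28, 36]
Compute height bottom-up (empty subtree = -1):
  height(8) = 1 + max(-1, -1) = 0
  height(14) = 1 + max(0, -1) = 1
  height(28) = 1 + max(-1, -1) = 0
  height(36) = 1 + max(-1, -1) = 0
  height(33) = 1 + max(0, 0) = 1
  height(27) = 1 + max(-1, 1) = 2
  height(24) = 1 + max(1, 2) = 3
  height(7) = 1 + max(-1, 3) = 4
  height(49) = 1 + max(4, -1) = 5
Height = 5


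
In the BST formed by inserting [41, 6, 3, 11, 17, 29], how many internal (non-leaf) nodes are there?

Tree built from: [41, 6, 3, 11, 17, 29]
Tree (level-order array): [41, 6, None, 3, 11, None, None, None, 17, None, 29]
Rule: An internal node has at least one child.
Per-node child counts:
  node 41: 1 child(ren)
  node 6: 2 child(ren)
  node 3: 0 child(ren)
  node 11: 1 child(ren)
  node 17: 1 child(ren)
  node 29: 0 child(ren)
Matching nodes: [41, 6, 11, 17]
Count of internal (non-leaf) nodes: 4


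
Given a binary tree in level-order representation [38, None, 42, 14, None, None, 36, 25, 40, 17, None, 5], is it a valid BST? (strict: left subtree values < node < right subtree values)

Level-order array: [38, None, 42, 14, None, None, 36, 25, 40, 17, None, 5]
Validate using subtree bounds (lo, hi): at each node, require lo < value < hi,
then recurse left with hi=value and right with lo=value.
Preorder trace (stopping at first violation):
  at node 38 with bounds (-inf, +inf): OK
  at node 42 with bounds (38, +inf): OK
  at node 14 with bounds (38, 42): VIOLATION
Node 14 violates its bound: not (38 < 14 < 42).
Result: Not a valid BST


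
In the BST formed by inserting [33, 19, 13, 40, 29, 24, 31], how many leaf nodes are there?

Tree built from: [33, 19, 13, 40, 29, 24, 31]
Tree (level-order array): [33, 19, 40, 13, 29, None, None, None, None, 24, 31]
Rule: A leaf has 0 children.
Per-node child counts:
  node 33: 2 child(ren)
  node 19: 2 child(ren)
  node 13: 0 child(ren)
  node 29: 2 child(ren)
  node 24: 0 child(ren)
  node 31: 0 child(ren)
  node 40: 0 child(ren)
Matching nodes: [13, 24, 31, 40]
Count of leaf nodes: 4


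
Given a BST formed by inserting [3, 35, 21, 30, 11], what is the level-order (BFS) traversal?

Tree insertion order: [3, 35, 21, 30, 11]
Tree (level-order array): [3, None, 35, 21, None, 11, 30]
BFS from the root, enqueuing left then right child of each popped node:
  queue [3] -> pop 3, enqueue [35], visited so far: [3]
  queue [35] -> pop 35, enqueue [21], visited so far: [3, 35]
  queue [21] -> pop 21, enqueue [11, 30], visited so far: [3, 35, 21]
  queue [11, 30] -> pop 11, enqueue [none], visited so far: [3, 35, 21, 11]
  queue [30] -> pop 30, enqueue [none], visited so far: [3, 35, 21, 11, 30]
Result: [3, 35, 21, 11, 30]


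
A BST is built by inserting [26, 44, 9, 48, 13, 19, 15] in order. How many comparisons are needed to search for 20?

Search path for 20: 26 -> 9 -> 13 -> 19
Found: False
Comparisons: 4


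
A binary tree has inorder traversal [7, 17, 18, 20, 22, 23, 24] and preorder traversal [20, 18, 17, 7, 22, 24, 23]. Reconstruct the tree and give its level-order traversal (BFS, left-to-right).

Inorder:  [7, 17, 18, 20, 22, 23, 24]
Preorder: [20, 18, 17, 7, 22, 24, 23]
Algorithm: preorder visits root first, so consume preorder in order;
for each root, split the current inorder slice at that value into
left-subtree inorder and right-subtree inorder, then recurse.
Recursive splits:
  root=20; inorder splits into left=[7, 17, 18], right=[22, 23, 24]
  root=18; inorder splits into left=[7, 17], right=[]
  root=17; inorder splits into left=[7], right=[]
  root=7; inorder splits into left=[], right=[]
  root=22; inorder splits into left=[], right=[23, 24]
  root=24; inorder splits into left=[23], right=[]
  root=23; inorder splits into left=[], right=[]
Reconstructed level-order: [20, 18, 22, 17, 24, 7, 23]


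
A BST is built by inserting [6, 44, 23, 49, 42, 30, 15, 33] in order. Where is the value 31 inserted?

Starting tree (level order): [6, None, 44, 23, 49, 15, 42, None, None, None, None, 30, None, None, 33]
Insertion path: 6 -> 44 -> 23 -> 42 -> 30 -> 33
Result: insert 31 as left child of 33
Final tree (level order): [6, None, 44, 23, 49, 15, 42, None, None, None, None, 30, None, None, 33, 31]


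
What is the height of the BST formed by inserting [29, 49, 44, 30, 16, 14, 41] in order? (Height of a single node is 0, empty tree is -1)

Insertion order: [29, 49, 44, 30, 16, 14, 41]
Tree (level-order array): [29, 16, 49, 14, None, 44, None, None, None, 30, None, None, 41]
Compute height bottom-up (empty subtree = -1):
  height(14) = 1 + max(-1, -1) = 0
  height(16) = 1 + max(0, -1) = 1
  height(41) = 1 + max(-1, -1) = 0
  height(30) = 1 + max(-1, 0) = 1
  height(44) = 1 + max(1, -1) = 2
  height(49) = 1 + max(2, -1) = 3
  height(29) = 1 + max(1, 3) = 4
Height = 4


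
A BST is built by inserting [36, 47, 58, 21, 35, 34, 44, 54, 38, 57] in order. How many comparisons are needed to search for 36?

Search path for 36: 36
Found: True
Comparisons: 1


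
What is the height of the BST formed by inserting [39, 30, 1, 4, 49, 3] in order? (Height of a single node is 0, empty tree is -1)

Insertion order: [39, 30, 1, 4, 49, 3]
Tree (level-order array): [39, 30, 49, 1, None, None, None, None, 4, 3]
Compute height bottom-up (empty subtree = -1):
  height(3) = 1 + max(-1, -1) = 0
  height(4) = 1 + max(0, -1) = 1
  height(1) = 1 + max(-1, 1) = 2
  height(30) = 1 + max(2, -1) = 3
  height(49) = 1 + max(-1, -1) = 0
  height(39) = 1 + max(3, 0) = 4
Height = 4


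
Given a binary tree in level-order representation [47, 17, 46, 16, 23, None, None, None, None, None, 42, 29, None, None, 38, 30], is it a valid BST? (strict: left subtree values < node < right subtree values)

Level-order array: [47, 17, 46, 16, 23, None, None, None, None, None, 42, 29, None, None, 38, 30]
Validate using subtree bounds (lo, hi): at each node, require lo < value < hi,
then recurse left with hi=value and right with lo=value.
Preorder trace (stopping at first violation):
  at node 47 with bounds (-inf, +inf): OK
  at node 17 with bounds (-inf, 47): OK
  at node 16 with bounds (-inf, 17): OK
  at node 23 with bounds (17, 47): OK
  at node 42 with bounds (23, 47): OK
  at node 29 with bounds (23, 42): OK
  at node 38 with bounds (29, 42): OK
  at node 30 with bounds (29, 38): OK
  at node 46 with bounds (47, +inf): VIOLATION
Node 46 violates its bound: not (47 < 46 < +inf).
Result: Not a valid BST


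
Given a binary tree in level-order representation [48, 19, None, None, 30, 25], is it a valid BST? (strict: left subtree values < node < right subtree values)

Level-order array: [48, 19, None, None, 30, 25]
Validate using subtree bounds (lo, hi): at each node, require lo < value < hi,
then recurse left with hi=value and right with lo=value.
Preorder trace (stopping at first violation):
  at node 48 with bounds (-inf, +inf): OK
  at node 19 with bounds (-inf, 48): OK
  at node 30 with bounds (19, 48): OK
  at node 25 with bounds (19, 30): OK
No violation found at any node.
Result: Valid BST


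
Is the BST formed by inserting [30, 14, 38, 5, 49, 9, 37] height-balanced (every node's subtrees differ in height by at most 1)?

Tree (level-order array): [30, 14, 38, 5, None, 37, 49, None, 9]
Definition: a tree is height-balanced if, at every node, |h(left) - h(right)| <= 1 (empty subtree has height -1).
Bottom-up per-node check:
  node 9: h_left=-1, h_right=-1, diff=0 [OK], height=0
  node 5: h_left=-1, h_right=0, diff=1 [OK], height=1
  node 14: h_left=1, h_right=-1, diff=2 [FAIL (|1--1|=2 > 1)], height=2
  node 37: h_left=-1, h_right=-1, diff=0 [OK], height=0
  node 49: h_left=-1, h_right=-1, diff=0 [OK], height=0
  node 38: h_left=0, h_right=0, diff=0 [OK], height=1
  node 30: h_left=2, h_right=1, diff=1 [OK], height=3
Node 14 violates the condition: |1 - -1| = 2 > 1.
Result: Not balanced


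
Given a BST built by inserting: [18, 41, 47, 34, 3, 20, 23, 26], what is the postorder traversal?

Tree insertion order: [18, 41, 47, 34, 3, 20, 23, 26]
Tree (level-order array): [18, 3, 41, None, None, 34, 47, 20, None, None, None, None, 23, None, 26]
Postorder traversal: [3, 26, 23, 20, 34, 47, 41, 18]


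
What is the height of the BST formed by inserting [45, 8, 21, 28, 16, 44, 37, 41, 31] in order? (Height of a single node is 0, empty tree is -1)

Insertion order: [45, 8, 21, 28, 16, 44, 37, 41, 31]
Tree (level-order array): [45, 8, None, None, 21, 16, 28, None, None, None, 44, 37, None, 31, 41]
Compute height bottom-up (empty subtree = -1):
  height(16) = 1 + max(-1, -1) = 0
  height(31) = 1 + max(-1, -1) = 0
  height(41) = 1 + max(-1, -1) = 0
  height(37) = 1 + max(0, 0) = 1
  height(44) = 1 + max(1, -1) = 2
  height(28) = 1 + max(-1, 2) = 3
  height(21) = 1 + max(0, 3) = 4
  height(8) = 1 + max(-1, 4) = 5
  height(45) = 1 + max(5, -1) = 6
Height = 6


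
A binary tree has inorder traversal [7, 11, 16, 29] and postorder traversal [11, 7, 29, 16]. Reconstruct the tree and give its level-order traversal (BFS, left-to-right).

Inorder:   [7, 11, 16, 29]
Postorder: [11, 7, 29, 16]
Algorithm: postorder visits root last, so walk postorder right-to-left;
each value is the root of the current inorder slice — split it at that
value, recurse on the right subtree first, then the left.
Recursive splits:
  root=16; inorder splits into left=[7, 11], right=[29]
  root=29; inorder splits into left=[], right=[]
  root=7; inorder splits into left=[], right=[11]
  root=11; inorder splits into left=[], right=[]
Reconstructed level-order: [16, 7, 29, 11]


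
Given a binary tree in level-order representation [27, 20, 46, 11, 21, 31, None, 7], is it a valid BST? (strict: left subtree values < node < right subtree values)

Level-order array: [27, 20, 46, 11, 21, 31, None, 7]
Validate using subtree bounds (lo, hi): at each node, require lo < value < hi,
then recurse left with hi=value and right with lo=value.
Preorder trace (stopping at first violation):
  at node 27 with bounds (-inf, +inf): OK
  at node 20 with bounds (-inf, 27): OK
  at node 11 with bounds (-inf, 20): OK
  at node 7 with bounds (-inf, 11): OK
  at node 21 with bounds (20, 27): OK
  at node 46 with bounds (27, +inf): OK
  at node 31 with bounds (27, 46): OK
No violation found at any node.
Result: Valid BST


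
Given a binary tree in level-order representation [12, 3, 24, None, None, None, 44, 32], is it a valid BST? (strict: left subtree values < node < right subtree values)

Level-order array: [12, 3, 24, None, None, None, 44, 32]
Validate using subtree bounds (lo, hi): at each node, require lo < value < hi,
then recurse left with hi=value and right with lo=value.
Preorder trace (stopping at first violation):
  at node 12 with bounds (-inf, +inf): OK
  at node 3 with bounds (-inf, 12): OK
  at node 24 with bounds (12, +inf): OK
  at node 44 with bounds (24, +inf): OK
  at node 32 with bounds (24, 44): OK
No violation found at any node.
Result: Valid BST


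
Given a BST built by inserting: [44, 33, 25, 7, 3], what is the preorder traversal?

Tree insertion order: [44, 33, 25, 7, 3]
Tree (level-order array): [44, 33, None, 25, None, 7, None, 3]
Preorder traversal: [44, 33, 25, 7, 3]


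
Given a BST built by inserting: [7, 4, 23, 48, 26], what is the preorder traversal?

Tree insertion order: [7, 4, 23, 48, 26]
Tree (level-order array): [7, 4, 23, None, None, None, 48, 26]
Preorder traversal: [7, 4, 23, 48, 26]


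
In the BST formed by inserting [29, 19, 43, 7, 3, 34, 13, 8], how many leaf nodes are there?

Tree built from: [29, 19, 43, 7, 3, 34, 13, 8]
Tree (level-order array): [29, 19, 43, 7, None, 34, None, 3, 13, None, None, None, None, 8]
Rule: A leaf has 0 children.
Per-node child counts:
  node 29: 2 child(ren)
  node 19: 1 child(ren)
  node 7: 2 child(ren)
  node 3: 0 child(ren)
  node 13: 1 child(ren)
  node 8: 0 child(ren)
  node 43: 1 child(ren)
  node 34: 0 child(ren)
Matching nodes: [3, 8, 34]
Count of leaf nodes: 3


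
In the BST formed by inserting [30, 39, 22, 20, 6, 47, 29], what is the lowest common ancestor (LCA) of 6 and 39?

Tree insertion order: [30, 39, 22, 20, 6, 47, 29]
Tree (level-order array): [30, 22, 39, 20, 29, None, 47, 6]
In a BST, the LCA of p=6, q=39 is the first node v on the
root-to-leaf path with p <= v <= q (go left if both < v, right if both > v).
Walk from root:
  at 30: 6 <= 30 <= 39, this is the LCA
LCA = 30


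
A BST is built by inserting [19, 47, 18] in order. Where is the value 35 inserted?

Starting tree (level order): [19, 18, 47]
Insertion path: 19 -> 47
Result: insert 35 as left child of 47
Final tree (level order): [19, 18, 47, None, None, 35]


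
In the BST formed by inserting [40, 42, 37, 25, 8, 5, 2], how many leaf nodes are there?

Tree built from: [40, 42, 37, 25, 8, 5, 2]
Tree (level-order array): [40, 37, 42, 25, None, None, None, 8, None, 5, None, 2]
Rule: A leaf has 0 children.
Per-node child counts:
  node 40: 2 child(ren)
  node 37: 1 child(ren)
  node 25: 1 child(ren)
  node 8: 1 child(ren)
  node 5: 1 child(ren)
  node 2: 0 child(ren)
  node 42: 0 child(ren)
Matching nodes: [2, 42]
Count of leaf nodes: 2


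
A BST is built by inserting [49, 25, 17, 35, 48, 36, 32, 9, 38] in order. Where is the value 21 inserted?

Starting tree (level order): [49, 25, None, 17, 35, 9, None, 32, 48, None, None, None, None, 36, None, None, 38]
Insertion path: 49 -> 25 -> 17
Result: insert 21 as right child of 17
Final tree (level order): [49, 25, None, 17, 35, 9, 21, 32, 48, None, None, None, None, None, None, 36, None, None, 38]


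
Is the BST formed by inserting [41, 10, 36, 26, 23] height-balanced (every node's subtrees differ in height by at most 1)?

Tree (level-order array): [41, 10, None, None, 36, 26, None, 23]
Definition: a tree is height-balanced if, at every node, |h(left) - h(right)| <= 1 (empty subtree has height -1).
Bottom-up per-node check:
  node 23: h_left=-1, h_right=-1, diff=0 [OK], height=0
  node 26: h_left=0, h_right=-1, diff=1 [OK], height=1
  node 36: h_left=1, h_right=-1, diff=2 [FAIL (|1--1|=2 > 1)], height=2
  node 10: h_left=-1, h_right=2, diff=3 [FAIL (|-1-2|=3 > 1)], height=3
  node 41: h_left=3, h_right=-1, diff=4 [FAIL (|3--1|=4 > 1)], height=4
Node 36 violates the condition: |1 - -1| = 2 > 1.
Result: Not balanced


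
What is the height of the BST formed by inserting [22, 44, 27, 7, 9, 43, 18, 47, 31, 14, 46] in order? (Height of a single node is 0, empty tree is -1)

Insertion order: [22, 44, 27, 7, 9, 43, 18, 47, 31, 14, 46]
Tree (level-order array): [22, 7, 44, None, 9, 27, 47, None, 18, None, 43, 46, None, 14, None, 31]
Compute height bottom-up (empty subtree = -1):
  height(14) = 1 + max(-1, -1) = 0
  height(18) = 1 + max(0, -1) = 1
  height(9) = 1 + max(-1, 1) = 2
  height(7) = 1 + max(-1, 2) = 3
  height(31) = 1 + max(-1, -1) = 0
  height(43) = 1 + max(0, -1) = 1
  height(27) = 1 + max(-1, 1) = 2
  height(46) = 1 + max(-1, -1) = 0
  height(47) = 1 + max(0, -1) = 1
  height(44) = 1 + max(2, 1) = 3
  height(22) = 1 + max(3, 3) = 4
Height = 4


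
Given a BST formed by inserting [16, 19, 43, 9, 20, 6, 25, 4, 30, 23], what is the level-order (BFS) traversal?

Tree insertion order: [16, 19, 43, 9, 20, 6, 25, 4, 30, 23]
Tree (level-order array): [16, 9, 19, 6, None, None, 43, 4, None, 20, None, None, None, None, 25, 23, 30]
BFS from the root, enqueuing left then right child of each popped node:
  queue [16] -> pop 16, enqueue [9, 19], visited so far: [16]
  queue [9, 19] -> pop 9, enqueue [6], visited so far: [16, 9]
  queue [19, 6] -> pop 19, enqueue [43], visited so far: [16, 9, 19]
  queue [6, 43] -> pop 6, enqueue [4], visited so far: [16, 9, 19, 6]
  queue [43, 4] -> pop 43, enqueue [20], visited so far: [16, 9, 19, 6, 43]
  queue [4, 20] -> pop 4, enqueue [none], visited so far: [16, 9, 19, 6, 43, 4]
  queue [20] -> pop 20, enqueue [25], visited so far: [16, 9, 19, 6, 43, 4, 20]
  queue [25] -> pop 25, enqueue [23, 30], visited so far: [16, 9, 19, 6, 43, 4, 20, 25]
  queue [23, 30] -> pop 23, enqueue [none], visited so far: [16, 9, 19, 6, 43, 4, 20, 25, 23]
  queue [30] -> pop 30, enqueue [none], visited so far: [16, 9, 19, 6, 43, 4, 20, 25, 23, 30]
Result: [16, 9, 19, 6, 43, 4, 20, 25, 23, 30]


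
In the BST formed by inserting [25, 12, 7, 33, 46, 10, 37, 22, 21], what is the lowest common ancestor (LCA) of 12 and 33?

Tree insertion order: [25, 12, 7, 33, 46, 10, 37, 22, 21]
Tree (level-order array): [25, 12, 33, 7, 22, None, 46, None, 10, 21, None, 37]
In a BST, the LCA of p=12, q=33 is the first node v on the
root-to-leaf path with p <= v <= q (go left if both < v, right if both > v).
Walk from root:
  at 25: 12 <= 25 <= 33, this is the LCA
LCA = 25


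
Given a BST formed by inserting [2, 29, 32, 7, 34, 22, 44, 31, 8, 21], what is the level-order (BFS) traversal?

Tree insertion order: [2, 29, 32, 7, 34, 22, 44, 31, 8, 21]
Tree (level-order array): [2, None, 29, 7, 32, None, 22, 31, 34, 8, None, None, None, None, 44, None, 21]
BFS from the root, enqueuing left then right child of each popped node:
  queue [2] -> pop 2, enqueue [29], visited so far: [2]
  queue [29] -> pop 29, enqueue [7, 32], visited so far: [2, 29]
  queue [7, 32] -> pop 7, enqueue [22], visited so far: [2, 29, 7]
  queue [32, 22] -> pop 32, enqueue [31, 34], visited so far: [2, 29, 7, 32]
  queue [22, 31, 34] -> pop 22, enqueue [8], visited so far: [2, 29, 7, 32, 22]
  queue [31, 34, 8] -> pop 31, enqueue [none], visited so far: [2, 29, 7, 32, 22, 31]
  queue [34, 8] -> pop 34, enqueue [44], visited so far: [2, 29, 7, 32, 22, 31, 34]
  queue [8, 44] -> pop 8, enqueue [21], visited so far: [2, 29, 7, 32, 22, 31, 34, 8]
  queue [44, 21] -> pop 44, enqueue [none], visited so far: [2, 29, 7, 32, 22, 31, 34, 8, 44]
  queue [21] -> pop 21, enqueue [none], visited so far: [2, 29, 7, 32, 22, 31, 34, 8, 44, 21]
Result: [2, 29, 7, 32, 22, 31, 34, 8, 44, 21]


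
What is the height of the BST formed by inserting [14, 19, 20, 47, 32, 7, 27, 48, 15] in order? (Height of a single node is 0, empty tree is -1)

Insertion order: [14, 19, 20, 47, 32, 7, 27, 48, 15]
Tree (level-order array): [14, 7, 19, None, None, 15, 20, None, None, None, 47, 32, 48, 27]
Compute height bottom-up (empty subtree = -1):
  height(7) = 1 + max(-1, -1) = 0
  height(15) = 1 + max(-1, -1) = 0
  height(27) = 1 + max(-1, -1) = 0
  height(32) = 1 + max(0, -1) = 1
  height(48) = 1 + max(-1, -1) = 0
  height(47) = 1 + max(1, 0) = 2
  height(20) = 1 + max(-1, 2) = 3
  height(19) = 1 + max(0, 3) = 4
  height(14) = 1 + max(0, 4) = 5
Height = 5


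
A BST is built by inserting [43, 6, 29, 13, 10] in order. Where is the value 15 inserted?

Starting tree (level order): [43, 6, None, None, 29, 13, None, 10]
Insertion path: 43 -> 6 -> 29 -> 13
Result: insert 15 as right child of 13
Final tree (level order): [43, 6, None, None, 29, 13, None, 10, 15]


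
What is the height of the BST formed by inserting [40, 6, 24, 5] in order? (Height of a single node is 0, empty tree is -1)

Insertion order: [40, 6, 24, 5]
Tree (level-order array): [40, 6, None, 5, 24]
Compute height bottom-up (empty subtree = -1):
  height(5) = 1 + max(-1, -1) = 0
  height(24) = 1 + max(-1, -1) = 0
  height(6) = 1 + max(0, 0) = 1
  height(40) = 1 + max(1, -1) = 2
Height = 2


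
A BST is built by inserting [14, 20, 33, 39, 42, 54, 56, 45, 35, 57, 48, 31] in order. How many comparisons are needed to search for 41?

Search path for 41: 14 -> 20 -> 33 -> 39 -> 42
Found: False
Comparisons: 5


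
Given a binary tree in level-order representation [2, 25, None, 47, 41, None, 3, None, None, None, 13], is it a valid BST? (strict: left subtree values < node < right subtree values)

Level-order array: [2, 25, None, 47, 41, None, 3, None, None, None, 13]
Validate using subtree bounds (lo, hi): at each node, require lo < value < hi,
then recurse left with hi=value and right with lo=value.
Preorder trace (stopping at first violation):
  at node 2 with bounds (-inf, +inf): OK
  at node 25 with bounds (-inf, 2): VIOLATION
Node 25 violates its bound: not (-inf < 25 < 2).
Result: Not a valid BST


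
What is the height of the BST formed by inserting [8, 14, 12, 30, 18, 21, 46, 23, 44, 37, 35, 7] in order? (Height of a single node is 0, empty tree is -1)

Insertion order: [8, 14, 12, 30, 18, 21, 46, 23, 44, 37, 35, 7]
Tree (level-order array): [8, 7, 14, None, None, 12, 30, None, None, 18, 46, None, 21, 44, None, None, 23, 37, None, None, None, 35]
Compute height bottom-up (empty subtree = -1):
  height(7) = 1 + max(-1, -1) = 0
  height(12) = 1 + max(-1, -1) = 0
  height(23) = 1 + max(-1, -1) = 0
  height(21) = 1 + max(-1, 0) = 1
  height(18) = 1 + max(-1, 1) = 2
  height(35) = 1 + max(-1, -1) = 0
  height(37) = 1 + max(0, -1) = 1
  height(44) = 1 + max(1, -1) = 2
  height(46) = 1 + max(2, -1) = 3
  height(30) = 1 + max(2, 3) = 4
  height(14) = 1 + max(0, 4) = 5
  height(8) = 1 + max(0, 5) = 6
Height = 6


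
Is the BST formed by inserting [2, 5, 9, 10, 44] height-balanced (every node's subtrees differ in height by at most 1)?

Tree (level-order array): [2, None, 5, None, 9, None, 10, None, 44]
Definition: a tree is height-balanced if, at every node, |h(left) - h(right)| <= 1 (empty subtree has height -1).
Bottom-up per-node check:
  node 44: h_left=-1, h_right=-1, diff=0 [OK], height=0
  node 10: h_left=-1, h_right=0, diff=1 [OK], height=1
  node 9: h_left=-1, h_right=1, diff=2 [FAIL (|-1-1|=2 > 1)], height=2
  node 5: h_left=-1, h_right=2, diff=3 [FAIL (|-1-2|=3 > 1)], height=3
  node 2: h_left=-1, h_right=3, diff=4 [FAIL (|-1-3|=4 > 1)], height=4
Node 9 violates the condition: |-1 - 1| = 2 > 1.
Result: Not balanced


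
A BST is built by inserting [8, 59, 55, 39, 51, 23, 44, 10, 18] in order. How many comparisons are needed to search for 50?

Search path for 50: 8 -> 59 -> 55 -> 39 -> 51 -> 44
Found: False
Comparisons: 6


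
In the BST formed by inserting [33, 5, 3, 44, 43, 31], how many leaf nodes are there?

Tree built from: [33, 5, 3, 44, 43, 31]
Tree (level-order array): [33, 5, 44, 3, 31, 43]
Rule: A leaf has 0 children.
Per-node child counts:
  node 33: 2 child(ren)
  node 5: 2 child(ren)
  node 3: 0 child(ren)
  node 31: 0 child(ren)
  node 44: 1 child(ren)
  node 43: 0 child(ren)
Matching nodes: [3, 31, 43]
Count of leaf nodes: 3


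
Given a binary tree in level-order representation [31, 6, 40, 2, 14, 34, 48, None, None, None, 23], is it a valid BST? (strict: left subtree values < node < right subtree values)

Level-order array: [31, 6, 40, 2, 14, 34, 48, None, None, None, 23]
Validate using subtree bounds (lo, hi): at each node, require lo < value < hi,
then recurse left with hi=value and right with lo=value.
Preorder trace (stopping at first violation):
  at node 31 with bounds (-inf, +inf): OK
  at node 6 with bounds (-inf, 31): OK
  at node 2 with bounds (-inf, 6): OK
  at node 14 with bounds (6, 31): OK
  at node 23 with bounds (14, 31): OK
  at node 40 with bounds (31, +inf): OK
  at node 34 with bounds (31, 40): OK
  at node 48 with bounds (40, +inf): OK
No violation found at any node.
Result: Valid BST


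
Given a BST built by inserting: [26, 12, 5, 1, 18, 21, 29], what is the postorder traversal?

Tree insertion order: [26, 12, 5, 1, 18, 21, 29]
Tree (level-order array): [26, 12, 29, 5, 18, None, None, 1, None, None, 21]
Postorder traversal: [1, 5, 21, 18, 12, 29, 26]


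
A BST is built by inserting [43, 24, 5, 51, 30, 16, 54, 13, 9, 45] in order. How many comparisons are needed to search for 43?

Search path for 43: 43
Found: True
Comparisons: 1


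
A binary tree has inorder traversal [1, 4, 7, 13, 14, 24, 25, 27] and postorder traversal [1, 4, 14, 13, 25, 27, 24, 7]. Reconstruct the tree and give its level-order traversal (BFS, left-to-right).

Inorder:   [1, 4, 7, 13, 14, 24, 25, 27]
Postorder: [1, 4, 14, 13, 25, 27, 24, 7]
Algorithm: postorder visits root last, so walk postorder right-to-left;
each value is the root of the current inorder slice — split it at that
value, recurse on the right subtree first, then the left.
Recursive splits:
  root=7; inorder splits into left=[1, 4], right=[13, 14, 24, 25, 27]
  root=24; inorder splits into left=[13, 14], right=[25, 27]
  root=27; inorder splits into left=[25], right=[]
  root=25; inorder splits into left=[], right=[]
  root=13; inorder splits into left=[], right=[14]
  root=14; inorder splits into left=[], right=[]
  root=4; inorder splits into left=[1], right=[]
  root=1; inorder splits into left=[], right=[]
Reconstructed level-order: [7, 4, 24, 1, 13, 27, 14, 25]


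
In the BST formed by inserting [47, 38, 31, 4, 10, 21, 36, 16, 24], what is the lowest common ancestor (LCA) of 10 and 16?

Tree insertion order: [47, 38, 31, 4, 10, 21, 36, 16, 24]
Tree (level-order array): [47, 38, None, 31, None, 4, 36, None, 10, None, None, None, 21, 16, 24]
In a BST, the LCA of p=10, q=16 is the first node v on the
root-to-leaf path with p <= v <= q (go left if both < v, right if both > v).
Walk from root:
  at 47: both 10 and 16 < 47, go left
  at 38: both 10 and 16 < 38, go left
  at 31: both 10 and 16 < 31, go left
  at 4: both 10 and 16 > 4, go right
  at 10: 10 <= 10 <= 16, this is the LCA
LCA = 10


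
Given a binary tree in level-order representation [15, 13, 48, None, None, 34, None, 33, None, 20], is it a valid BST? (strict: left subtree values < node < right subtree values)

Level-order array: [15, 13, 48, None, None, 34, None, 33, None, 20]
Validate using subtree bounds (lo, hi): at each node, require lo < value < hi,
then recurse left with hi=value and right with lo=value.
Preorder trace (stopping at first violation):
  at node 15 with bounds (-inf, +inf): OK
  at node 13 with bounds (-inf, 15): OK
  at node 48 with bounds (15, +inf): OK
  at node 34 with bounds (15, 48): OK
  at node 33 with bounds (15, 34): OK
  at node 20 with bounds (15, 33): OK
No violation found at any node.
Result: Valid BST


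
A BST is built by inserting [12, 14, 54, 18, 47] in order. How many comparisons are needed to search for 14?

Search path for 14: 12 -> 14
Found: True
Comparisons: 2


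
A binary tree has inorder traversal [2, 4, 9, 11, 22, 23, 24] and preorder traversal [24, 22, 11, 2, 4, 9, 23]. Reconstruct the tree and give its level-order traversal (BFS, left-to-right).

Inorder:  [2, 4, 9, 11, 22, 23, 24]
Preorder: [24, 22, 11, 2, 4, 9, 23]
Algorithm: preorder visits root first, so consume preorder in order;
for each root, split the current inorder slice at that value into
left-subtree inorder and right-subtree inorder, then recurse.
Recursive splits:
  root=24; inorder splits into left=[2, 4, 9, 11, 22, 23], right=[]
  root=22; inorder splits into left=[2, 4, 9, 11], right=[23]
  root=11; inorder splits into left=[2, 4, 9], right=[]
  root=2; inorder splits into left=[], right=[4, 9]
  root=4; inorder splits into left=[], right=[9]
  root=9; inorder splits into left=[], right=[]
  root=23; inorder splits into left=[], right=[]
Reconstructed level-order: [24, 22, 11, 23, 2, 4, 9]


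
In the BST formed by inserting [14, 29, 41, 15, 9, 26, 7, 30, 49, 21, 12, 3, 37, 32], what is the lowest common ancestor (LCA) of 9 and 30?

Tree insertion order: [14, 29, 41, 15, 9, 26, 7, 30, 49, 21, 12, 3, 37, 32]
Tree (level-order array): [14, 9, 29, 7, 12, 15, 41, 3, None, None, None, None, 26, 30, 49, None, None, 21, None, None, 37, None, None, None, None, 32]
In a BST, the LCA of p=9, q=30 is the first node v on the
root-to-leaf path with p <= v <= q (go left if both < v, right if both > v).
Walk from root:
  at 14: 9 <= 14 <= 30, this is the LCA
LCA = 14


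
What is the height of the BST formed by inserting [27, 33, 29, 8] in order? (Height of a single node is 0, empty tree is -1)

Insertion order: [27, 33, 29, 8]
Tree (level-order array): [27, 8, 33, None, None, 29]
Compute height bottom-up (empty subtree = -1):
  height(8) = 1 + max(-1, -1) = 0
  height(29) = 1 + max(-1, -1) = 0
  height(33) = 1 + max(0, -1) = 1
  height(27) = 1 + max(0, 1) = 2
Height = 2


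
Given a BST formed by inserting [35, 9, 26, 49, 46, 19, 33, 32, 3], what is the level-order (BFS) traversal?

Tree insertion order: [35, 9, 26, 49, 46, 19, 33, 32, 3]
Tree (level-order array): [35, 9, 49, 3, 26, 46, None, None, None, 19, 33, None, None, None, None, 32]
BFS from the root, enqueuing left then right child of each popped node:
  queue [35] -> pop 35, enqueue [9, 49], visited so far: [35]
  queue [9, 49] -> pop 9, enqueue [3, 26], visited so far: [35, 9]
  queue [49, 3, 26] -> pop 49, enqueue [46], visited so far: [35, 9, 49]
  queue [3, 26, 46] -> pop 3, enqueue [none], visited so far: [35, 9, 49, 3]
  queue [26, 46] -> pop 26, enqueue [19, 33], visited so far: [35, 9, 49, 3, 26]
  queue [46, 19, 33] -> pop 46, enqueue [none], visited so far: [35, 9, 49, 3, 26, 46]
  queue [19, 33] -> pop 19, enqueue [none], visited so far: [35, 9, 49, 3, 26, 46, 19]
  queue [33] -> pop 33, enqueue [32], visited so far: [35, 9, 49, 3, 26, 46, 19, 33]
  queue [32] -> pop 32, enqueue [none], visited so far: [35, 9, 49, 3, 26, 46, 19, 33, 32]
Result: [35, 9, 49, 3, 26, 46, 19, 33, 32]


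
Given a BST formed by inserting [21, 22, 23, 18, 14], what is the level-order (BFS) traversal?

Tree insertion order: [21, 22, 23, 18, 14]
Tree (level-order array): [21, 18, 22, 14, None, None, 23]
BFS from the root, enqueuing left then right child of each popped node:
  queue [21] -> pop 21, enqueue [18, 22], visited so far: [21]
  queue [18, 22] -> pop 18, enqueue [14], visited so far: [21, 18]
  queue [22, 14] -> pop 22, enqueue [23], visited so far: [21, 18, 22]
  queue [14, 23] -> pop 14, enqueue [none], visited so far: [21, 18, 22, 14]
  queue [23] -> pop 23, enqueue [none], visited so far: [21, 18, 22, 14, 23]
Result: [21, 18, 22, 14, 23]


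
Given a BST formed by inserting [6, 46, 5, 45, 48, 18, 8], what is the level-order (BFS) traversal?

Tree insertion order: [6, 46, 5, 45, 48, 18, 8]
Tree (level-order array): [6, 5, 46, None, None, 45, 48, 18, None, None, None, 8]
BFS from the root, enqueuing left then right child of each popped node:
  queue [6] -> pop 6, enqueue [5, 46], visited so far: [6]
  queue [5, 46] -> pop 5, enqueue [none], visited so far: [6, 5]
  queue [46] -> pop 46, enqueue [45, 48], visited so far: [6, 5, 46]
  queue [45, 48] -> pop 45, enqueue [18], visited so far: [6, 5, 46, 45]
  queue [48, 18] -> pop 48, enqueue [none], visited so far: [6, 5, 46, 45, 48]
  queue [18] -> pop 18, enqueue [8], visited so far: [6, 5, 46, 45, 48, 18]
  queue [8] -> pop 8, enqueue [none], visited so far: [6, 5, 46, 45, 48, 18, 8]
Result: [6, 5, 46, 45, 48, 18, 8]


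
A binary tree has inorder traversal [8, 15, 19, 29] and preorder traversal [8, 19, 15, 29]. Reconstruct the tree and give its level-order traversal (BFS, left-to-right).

Inorder:  [8, 15, 19, 29]
Preorder: [8, 19, 15, 29]
Algorithm: preorder visits root first, so consume preorder in order;
for each root, split the current inorder slice at that value into
left-subtree inorder and right-subtree inorder, then recurse.
Recursive splits:
  root=8; inorder splits into left=[], right=[15, 19, 29]
  root=19; inorder splits into left=[15], right=[29]
  root=15; inorder splits into left=[], right=[]
  root=29; inorder splits into left=[], right=[]
Reconstructed level-order: [8, 19, 15, 29]


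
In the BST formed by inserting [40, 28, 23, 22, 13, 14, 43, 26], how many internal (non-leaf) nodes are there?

Tree built from: [40, 28, 23, 22, 13, 14, 43, 26]
Tree (level-order array): [40, 28, 43, 23, None, None, None, 22, 26, 13, None, None, None, None, 14]
Rule: An internal node has at least one child.
Per-node child counts:
  node 40: 2 child(ren)
  node 28: 1 child(ren)
  node 23: 2 child(ren)
  node 22: 1 child(ren)
  node 13: 1 child(ren)
  node 14: 0 child(ren)
  node 26: 0 child(ren)
  node 43: 0 child(ren)
Matching nodes: [40, 28, 23, 22, 13]
Count of internal (non-leaf) nodes: 5


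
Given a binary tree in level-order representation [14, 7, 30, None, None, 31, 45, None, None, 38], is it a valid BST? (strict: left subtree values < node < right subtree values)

Level-order array: [14, 7, 30, None, None, 31, 45, None, None, 38]
Validate using subtree bounds (lo, hi): at each node, require lo < value < hi,
then recurse left with hi=value and right with lo=value.
Preorder trace (stopping at first violation):
  at node 14 with bounds (-inf, +inf): OK
  at node 7 with bounds (-inf, 14): OK
  at node 30 with bounds (14, +inf): OK
  at node 31 with bounds (14, 30): VIOLATION
Node 31 violates its bound: not (14 < 31 < 30).
Result: Not a valid BST


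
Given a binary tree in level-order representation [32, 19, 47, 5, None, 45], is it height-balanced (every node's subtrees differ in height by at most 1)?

Tree (level-order array): [32, 19, 47, 5, None, 45]
Definition: a tree is height-balanced if, at every node, |h(left) - h(right)| <= 1 (empty subtree has height -1).
Bottom-up per-node check:
  node 5: h_left=-1, h_right=-1, diff=0 [OK], height=0
  node 19: h_left=0, h_right=-1, diff=1 [OK], height=1
  node 45: h_left=-1, h_right=-1, diff=0 [OK], height=0
  node 47: h_left=0, h_right=-1, diff=1 [OK], height=1
  node 32: h_left=1, h_right=1, diff=0 [OK], height=2
All nodes satisfy the balance condition.
Result: Balanced
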